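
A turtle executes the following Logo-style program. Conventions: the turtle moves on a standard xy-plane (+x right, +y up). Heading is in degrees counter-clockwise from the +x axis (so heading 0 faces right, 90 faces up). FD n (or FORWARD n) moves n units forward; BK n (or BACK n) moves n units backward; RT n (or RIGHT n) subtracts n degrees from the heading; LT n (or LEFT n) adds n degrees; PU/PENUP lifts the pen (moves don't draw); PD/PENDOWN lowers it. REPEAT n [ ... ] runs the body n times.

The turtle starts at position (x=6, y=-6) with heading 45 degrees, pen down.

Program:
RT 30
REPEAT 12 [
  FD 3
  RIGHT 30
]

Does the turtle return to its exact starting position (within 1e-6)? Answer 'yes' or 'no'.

Executing turtle program step by step:
Start: pos=(6,-6), heading=45, pen down
RT 30: heading 45 -> 15
REPEAT 12 [
  -- iteration 1/12 --
  FD 3: (6,-6) -> (8.898,-5.224) [heading=15, draw]
  RT 30: heading 15 -> 345
  -- iteration 2/12 --
  FD 3: (8.898,-5.224) -> (11.796,-6) [heading=345, draw]
  RT 30: heading 345 -> 315
  -- iteration 3/12 --
  FD 3: (11.796,-6) -> (13.917,-8.121) [heading=315, draw]
  RT 30: heading 315 -> 285
  -- iteration 4/12 --
  FD 3: (13.917,-8.121) -> (14.693,-11.019) [heading=285, draw]
  RT 30: heading 285 -> 255
  -- iteration 5/12 --
  FD 3: (14.693,-11.019) -> (13.917,-13.917) [heading=255, draw]
  RT 30: heading 255 -> 225
  -- iteration 6/12 --
  FD 3: (13.917,-13.917) -> (11.796,-16.038) [heading=225, draw]
  RT 30: heading 225 -> 195
  -- iteration 7/12 --
  FD 3: (11.796,-16.038) -> (8.898,-16.815) [heading=195, draw]
  RT 30: heading 195 -> 165
  -- iteration 8/12 --
  FD 3: (8.898,-16.815) -> (6,-16.038) [heading=165, draw]
  RT 30: heading 165 -> 135
  -- iteration 9/12 --
  FD 3: (6,-16.038) -> (3.879,-13.917) [heading=135, draw]
  RT 30: heading 135 -> 105
  -- iteration 10/12 --
  FD 3: (3.879,-13.917) -> (3.102,-11.019) [heading=105, draw]
  RT 30: heading 105 -> 75
  -- iteration 11/12 --
  FD 3: (3.102,-11.019) -> (3.879,-8.121) [heading=75, draw]
  RT 30: heading 75 -> 45
  -- iteration 12/12 --
  FD 3: (3.879,-8.121) -> (6,-6) [heading=45, draw]
  RT 30: heading 45 -> 15
]
Final: pos=(6,-6), heading=15, 12 segment(s) drawn

Start position: (6, -6)
Final position: (6, -6)
Distance = 0; < 1e-6 -> CLOSED

Answer: yes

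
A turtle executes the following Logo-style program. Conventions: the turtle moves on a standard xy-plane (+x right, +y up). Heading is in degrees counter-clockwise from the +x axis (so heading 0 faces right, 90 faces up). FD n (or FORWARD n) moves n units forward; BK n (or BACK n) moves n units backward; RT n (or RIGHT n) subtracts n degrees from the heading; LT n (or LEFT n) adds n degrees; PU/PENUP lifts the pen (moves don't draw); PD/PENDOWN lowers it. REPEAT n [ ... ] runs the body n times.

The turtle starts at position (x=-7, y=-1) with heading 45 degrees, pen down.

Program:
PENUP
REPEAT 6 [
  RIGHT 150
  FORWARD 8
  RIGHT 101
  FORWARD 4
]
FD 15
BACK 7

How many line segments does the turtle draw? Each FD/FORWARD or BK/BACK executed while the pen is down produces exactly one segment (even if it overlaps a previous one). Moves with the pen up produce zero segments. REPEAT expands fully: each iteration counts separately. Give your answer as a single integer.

Answer: 0

Derivation:
Executing turtle program step by step:
Start: pos=(-7,-1), heading=45, pen down
PU: pen up
REPEAT 6 [
  -- iteration 1/6 --
  RT 150: heading 45 -> 255
  FD 8: (-7,-1) -> (-9.071,-8.727) [heading=255, move]
  RT 101: heading 255 -> 154
  FD 4: (-9.071,-8.727) -> (-12.666,-6.974) [heading=154, move]
  -- iteration 2/6 --
  RT 150: heading 154 -> 4
  FD 8: (-12.666,-6.974) -> (-4.685,-6.416) [heading=4, move]
  RT 101: heading 4 -> 263
  FD 4: (-4.685,-6.416) -> (-5.173,-10.386) [heading=263, move]
  -- iteration 3/6 --
  RT 150: heading 263 -> 113
  FD 8: (-5.173,-10.386) -> (-8.299,-3.022) [heading=113, move]
  RT 101: heading 113 -> 12
  FD 4: (-8.299,-3.022) -> (-4.386,-2.19) [heading=12, move]
  -- iteration 4/6 --
  RT 150: heading 12 -> 222
  FD 8: (-4.386,-2.19) -> (-10.331,-7.543) [heading=222, move]
  RT 101: heading 222 -> 121
  FD 4: (-10.331,-7.543) -> (-12.391,-4.115) [heading=121, move]
  -- iteration 5/6 --
  RT 150: heading 121 -> 331
  FD 8: (-12.391,-4.115) -> (-5.394,-7.993) [heading=331, move]
  RT 101: heading 331 -> 230
  FD 4: (-5.394,-7.993) -> (-7.965,-11.057) [heading=230, move]
  -- iteration 6/6 --
  RT 150: heading 230 -> 80
  FD 8: (-7.965,-11.057) -> (-6.576,-3.179) [heading=80, move]
  RT 101: heading 80 -> 339
  FD 4: (-6.576,-3.179) -> (-2.842,-4.612) [heading=339, move]
]
FD 15: (-2.842,-4.612) -> (11.162,-9.988) [heading=339, move]
BK 7: (11.162,-9.988) -> (4.627,-7.479) [heading=339, move]
Final: pos=(4.627,-7.479), heading=339, 0 segment(s) drawn
Segments drawn: 0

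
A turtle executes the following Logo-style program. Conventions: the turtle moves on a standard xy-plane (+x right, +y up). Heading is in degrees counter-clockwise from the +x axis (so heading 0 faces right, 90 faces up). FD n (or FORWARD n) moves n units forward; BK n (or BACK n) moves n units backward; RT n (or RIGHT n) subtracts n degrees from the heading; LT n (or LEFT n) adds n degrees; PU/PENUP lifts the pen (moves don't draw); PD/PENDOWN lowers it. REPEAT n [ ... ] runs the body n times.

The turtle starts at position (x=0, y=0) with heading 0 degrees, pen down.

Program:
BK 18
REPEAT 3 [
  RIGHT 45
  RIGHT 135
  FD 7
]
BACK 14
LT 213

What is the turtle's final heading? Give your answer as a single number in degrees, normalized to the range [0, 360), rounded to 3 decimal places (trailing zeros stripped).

Answer: 33

Derivation:
Executing turtle program step by step:
Start: pos=(0,0), heading=0, pen down
BK 18: (0,0) -> (-18,0) [heading=0, draw]
REPEAT 3 [
  -- iteration 1/3 --
  RT 45: heading 0 -> 315
  RT 135: heading 315 -> 180
  FD 7: (-18,0) -> (-25,0) [heading=180, draw]
  -- iteration 2/3 --
  RT 45: heading 180 -> 135
  RT 135: heading 135 -> 0
  FD 7: (-25,0) -> (-18,0) [heading=0, draw]
  -- iteration 3/3 --
  RT 45: heading 0 -> 315
  RT 135: heading 315 -> 180
  FD 7: (-18,0) -> (-25,0) [heading=180, draw]
]
BK 14: (-25,0) -> (-11,0) [heading=180, draw]
LT 213: heading 180 -> 33
Final: pos=(-11,0), heading=33, 5 segment(s) drawn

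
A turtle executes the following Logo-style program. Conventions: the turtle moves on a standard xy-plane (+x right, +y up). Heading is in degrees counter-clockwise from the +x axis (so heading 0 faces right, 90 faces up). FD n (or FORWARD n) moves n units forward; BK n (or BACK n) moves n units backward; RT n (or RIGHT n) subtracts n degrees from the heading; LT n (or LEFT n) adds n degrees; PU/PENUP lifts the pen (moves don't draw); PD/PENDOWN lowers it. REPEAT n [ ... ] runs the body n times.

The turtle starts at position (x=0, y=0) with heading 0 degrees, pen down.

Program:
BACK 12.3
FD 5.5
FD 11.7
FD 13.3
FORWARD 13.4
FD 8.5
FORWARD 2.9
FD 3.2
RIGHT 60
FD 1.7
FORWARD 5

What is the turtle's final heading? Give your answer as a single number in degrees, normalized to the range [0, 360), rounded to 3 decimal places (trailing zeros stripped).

Answer: 300

Derivation:
Executing turtle program step by step:
Start: pos=(0,0), heading=0, pen down
BK 12.3: (0,0) -> (-12.3,0) [heading=0, draw]
FD 5.5: (-12.3,0) -> (-6.8,0) [heading=0, draw]
FD 11.7: (-6.8,0) -> (4.9,0) [heading=0, draw]
FD 13.3: (4.9,0) -> (18.2,0) [heading=0, draw]
FD 13.4: (18.2,0) -> (31.6,0) [heading=0, draw]
FD 8.5: (31.6,0) -> (40.1,0) [heading=0, draw]
FD 2.9: (40.1,0) -> (43,0) [heading=0, draw]
FD 3.2: (43,0) -> (46.2,0) [heading=0, draw]
RT 60: heading 0 -> 300
FD 1.7: (46.2,0) -> (47.05,-1.472) [heading=300, draw]
FD 5: (47.05,-1.472) -> (49.55,-5.802) [heading=300, draw]
Final: pos=(49.55,-5.802), heading=300, 10 segment(s) drawn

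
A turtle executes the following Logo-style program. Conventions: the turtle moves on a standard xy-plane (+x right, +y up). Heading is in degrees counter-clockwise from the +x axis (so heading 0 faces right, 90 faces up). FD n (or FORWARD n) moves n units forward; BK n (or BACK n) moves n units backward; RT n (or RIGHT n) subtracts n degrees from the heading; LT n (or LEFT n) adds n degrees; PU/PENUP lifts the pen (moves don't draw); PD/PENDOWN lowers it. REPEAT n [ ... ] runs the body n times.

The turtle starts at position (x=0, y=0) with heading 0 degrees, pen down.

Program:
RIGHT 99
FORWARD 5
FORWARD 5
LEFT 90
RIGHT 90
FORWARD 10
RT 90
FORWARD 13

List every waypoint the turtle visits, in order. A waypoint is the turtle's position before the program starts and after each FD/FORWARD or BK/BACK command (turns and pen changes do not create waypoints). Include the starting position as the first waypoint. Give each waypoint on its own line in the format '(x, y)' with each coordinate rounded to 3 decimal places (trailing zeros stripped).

Answer: (0, 0)
(-0.782, -4.938)
(-1.564, -9.877)
(-3.129, -19.754)
(-15.969, -17.72)

Derivation:
Executing turtle program step by step:
Start: pos=(0,0), heading=0, pen down
RT 99: heading 0 -> 261
FD 5: (0,0) -> (-0.782,-4.938) [heading=261, draw]
FD 5: (-0.782,-4.938) -> (-1.564,-9.877) [heading=261, draw]
LT 90: heading 261 -> 351
RT 90: heading 351 -> 261
FD 10: (-1.564,-9.877) -> (-3.129,-19.754) [heading=261, draw]
RT 90: heading 261 -> 171
FD 13: (-3.129,-19.754) -> (-15.969,-17.72) [heading=171, draw]
Final: pos=(-15.969,-17.72), heading=171, 4 segment(s) drawn
Waypoints (5 total):
(0, 0)
(-0.782, -4.938)
(-1.564, -9.877)
(-3.129, -19.754)
(-15.969, -17.72)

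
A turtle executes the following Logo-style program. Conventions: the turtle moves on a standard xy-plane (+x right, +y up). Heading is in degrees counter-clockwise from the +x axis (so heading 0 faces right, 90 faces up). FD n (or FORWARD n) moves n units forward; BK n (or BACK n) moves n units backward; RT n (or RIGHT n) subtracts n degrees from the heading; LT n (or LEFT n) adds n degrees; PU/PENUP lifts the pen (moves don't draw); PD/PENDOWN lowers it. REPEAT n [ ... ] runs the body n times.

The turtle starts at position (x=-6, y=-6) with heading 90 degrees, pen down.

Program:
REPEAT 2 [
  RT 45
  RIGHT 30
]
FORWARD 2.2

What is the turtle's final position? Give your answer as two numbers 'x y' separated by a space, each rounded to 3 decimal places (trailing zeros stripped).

Executing turtle program step by step:
Start: pos=(-6,-6), heading=90, pen down
REPEAT 2 [
  -- iteration 1/2 --
  RT 45: heading 90 -> 45
  RT 30: heading 45 -> 15
  -- iteration 2/2 --
  RT 45: heading 15 -> 330
  RT 30: heading 330 -> 300
]
FD 2.2: (-6,-6) -> (-4.9,-7.905) [heading=300, draw]
Final: pos=(-4.9,-7.905), heading=300, 1 segment(s) drawn

Answer: -4.9 -7.905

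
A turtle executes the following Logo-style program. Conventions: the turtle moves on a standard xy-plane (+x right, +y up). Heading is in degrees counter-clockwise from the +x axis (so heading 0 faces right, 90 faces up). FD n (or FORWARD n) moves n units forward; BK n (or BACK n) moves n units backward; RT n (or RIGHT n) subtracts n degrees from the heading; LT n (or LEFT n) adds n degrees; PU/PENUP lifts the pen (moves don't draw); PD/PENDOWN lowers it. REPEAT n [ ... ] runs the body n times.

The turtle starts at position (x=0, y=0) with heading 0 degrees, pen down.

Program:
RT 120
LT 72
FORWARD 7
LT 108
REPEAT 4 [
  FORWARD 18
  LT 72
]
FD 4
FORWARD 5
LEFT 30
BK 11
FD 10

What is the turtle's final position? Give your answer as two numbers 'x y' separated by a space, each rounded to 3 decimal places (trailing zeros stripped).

Executing turtle program step by step:
Start: pos=(0,0), heading=0, pen down
RT 120: heading 0 -> 240
LT 72: heading 240 -> 312
FD 7: (0,0) -> (4.684,-5.202) [heading=312, draw]
LT 108: heading 312 -> 60
REPEAT 4 [
  -- iteration 1/4 --
  FD 18: (4.684,-5.202) -> (13.684,10.386) [heading=60, draw]
  LT 72: heading 60 -> 132
  -- iteration 2/4 --
  FD 18: (13.684,10.386) -> (1.64,23.763) [heading=132, draw]
  LT 72: heading 132 -> 204
  -- iteration 3/4 --
  FD 18: (1.64,23.763) -> (-14.804,16.442) [heading=204, draw]
  LT 72: heading 204 -> 276
  -- iteration 4/4 --
  FD 18: (-14.804,16.442) -> (-12.923,-1.46) [heading=276, draw]
  LT 72: heading 276 -> 348
]
FD 4: (-12.923,-1.46) -> (-9.01,-2.291) [heading=348, draw]
FD 5: (-9.01,-2.291) -> (-4.119,-3.331) [heading=348, draw]
LT 30: heading 348 -> 18
BK 11: (-4.119,-3.331) -> (-14.581,-6.73) [heading=18, draw]
FD 10: (-14.581,-6.73) -> (-5.07,-3.64) [heading=18, draw]
Final: pos=(-5.07,-3.64), heading=18, 9 segment(s) drawn

Answer: -5.07 -3.64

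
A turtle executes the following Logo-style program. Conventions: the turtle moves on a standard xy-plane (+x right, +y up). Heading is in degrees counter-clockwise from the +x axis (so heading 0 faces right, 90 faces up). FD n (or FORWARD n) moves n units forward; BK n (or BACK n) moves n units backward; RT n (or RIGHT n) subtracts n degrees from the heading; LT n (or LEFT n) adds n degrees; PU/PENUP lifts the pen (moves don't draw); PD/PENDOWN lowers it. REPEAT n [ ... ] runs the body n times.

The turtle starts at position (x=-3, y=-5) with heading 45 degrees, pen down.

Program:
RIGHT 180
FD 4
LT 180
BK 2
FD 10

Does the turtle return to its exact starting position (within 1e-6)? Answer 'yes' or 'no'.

Executing turtle program step by step:
Start: pos=(-3,-5), heading=45, pen down
RT 180: heading 45 -> 225
FD 4: (-3,-5) -> (-5.828,-7.828) [heading=225, draw]
LT 180: heading 225 -> 45
BK 2: (-5.828,-7.828) -> (-7.243,-9.243) [heading=45, draw]
FD 10: (-7.243,-9.243) -> (-0.172,-2.172) [heading=45, draw]
Final: pos=(-0.172,-2.172), heading=45, 3 segment(s) drawn

Start position: (-3, -5)
Final position: (-0.172, -2.172)
Distance = 4; >= 1e-6 -> NOT closed

Answer: no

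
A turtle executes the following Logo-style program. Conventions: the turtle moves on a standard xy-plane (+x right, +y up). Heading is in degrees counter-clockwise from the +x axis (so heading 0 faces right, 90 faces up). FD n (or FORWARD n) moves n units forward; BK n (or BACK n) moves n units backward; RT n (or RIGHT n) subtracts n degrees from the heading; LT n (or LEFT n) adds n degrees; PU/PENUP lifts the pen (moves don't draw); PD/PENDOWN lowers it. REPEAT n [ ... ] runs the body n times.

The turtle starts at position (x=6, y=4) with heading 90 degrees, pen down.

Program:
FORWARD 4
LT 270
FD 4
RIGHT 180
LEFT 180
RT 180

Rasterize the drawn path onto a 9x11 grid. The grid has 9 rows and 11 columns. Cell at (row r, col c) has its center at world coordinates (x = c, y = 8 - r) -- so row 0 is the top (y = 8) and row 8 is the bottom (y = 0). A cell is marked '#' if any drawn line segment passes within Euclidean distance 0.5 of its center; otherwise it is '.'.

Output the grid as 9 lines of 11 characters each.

Answer: ......#####
......#....
......#....
......#....
......#....
...........
...........
...........
...........

Derivation:
Segment 0: (6,4) -> (6,8)
Segment 1: (6,8) -> (10,8)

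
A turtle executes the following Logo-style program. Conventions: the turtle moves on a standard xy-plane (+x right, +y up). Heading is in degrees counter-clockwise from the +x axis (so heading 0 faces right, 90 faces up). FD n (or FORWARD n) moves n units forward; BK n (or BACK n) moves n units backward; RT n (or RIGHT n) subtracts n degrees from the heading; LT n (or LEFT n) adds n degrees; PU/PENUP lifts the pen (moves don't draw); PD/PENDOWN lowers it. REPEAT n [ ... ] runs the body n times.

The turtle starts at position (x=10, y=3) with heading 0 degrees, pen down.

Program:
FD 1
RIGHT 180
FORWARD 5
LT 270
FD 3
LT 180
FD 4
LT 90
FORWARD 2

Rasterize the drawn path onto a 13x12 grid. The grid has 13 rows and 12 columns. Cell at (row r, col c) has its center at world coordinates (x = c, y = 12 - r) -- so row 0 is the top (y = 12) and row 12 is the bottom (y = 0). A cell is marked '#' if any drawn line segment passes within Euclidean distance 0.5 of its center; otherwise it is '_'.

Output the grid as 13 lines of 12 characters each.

Answer: ____________
____________
____________
____________
____________
____________
______#_____
______#_____
______#_____
______######
______###___
____________
____________

Derivation:
Segment 0: (10,3) -> (11,3)
Segment 1: (11,3) -> (6,3)
Segment 2: (6,3) -> (6,6)
Segment 3: (6,6) -> (6,2)
Segment 4: (6,2) -> (8,2)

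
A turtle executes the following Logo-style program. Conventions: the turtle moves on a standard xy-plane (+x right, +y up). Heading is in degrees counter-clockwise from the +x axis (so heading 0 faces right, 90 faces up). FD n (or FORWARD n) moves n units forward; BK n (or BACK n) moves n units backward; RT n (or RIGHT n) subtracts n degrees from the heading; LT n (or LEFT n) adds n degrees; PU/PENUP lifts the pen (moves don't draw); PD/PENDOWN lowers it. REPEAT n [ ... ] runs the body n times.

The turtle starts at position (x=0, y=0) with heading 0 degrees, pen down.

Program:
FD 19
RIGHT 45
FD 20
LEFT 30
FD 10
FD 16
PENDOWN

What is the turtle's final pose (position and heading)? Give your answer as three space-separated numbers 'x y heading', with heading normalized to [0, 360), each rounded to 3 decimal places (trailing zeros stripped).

Executing turtle program step by step:
Start: pos=(0,0), heading=0, pen down
FD 19: (0,0) -> (19,0) [heading=0, draw]
RT 45: heading 0 -> 315
FD 20: (19,0) -> (33.142,-14.142) [heading=315, draw]
LT 30: heading 315 -> 345
FD 10: (33.142,-14.142) -> (42.801,-16.73) [heading=345, draw]
FD 16: (42.801,-16.73) -> (58.256,-20.871) [heading=345, draw]
PD: pen down
Final: pos=(58.256,-20.871), heading=345, 4 segment(s) drawn

Answer: 58.256 -20.871 345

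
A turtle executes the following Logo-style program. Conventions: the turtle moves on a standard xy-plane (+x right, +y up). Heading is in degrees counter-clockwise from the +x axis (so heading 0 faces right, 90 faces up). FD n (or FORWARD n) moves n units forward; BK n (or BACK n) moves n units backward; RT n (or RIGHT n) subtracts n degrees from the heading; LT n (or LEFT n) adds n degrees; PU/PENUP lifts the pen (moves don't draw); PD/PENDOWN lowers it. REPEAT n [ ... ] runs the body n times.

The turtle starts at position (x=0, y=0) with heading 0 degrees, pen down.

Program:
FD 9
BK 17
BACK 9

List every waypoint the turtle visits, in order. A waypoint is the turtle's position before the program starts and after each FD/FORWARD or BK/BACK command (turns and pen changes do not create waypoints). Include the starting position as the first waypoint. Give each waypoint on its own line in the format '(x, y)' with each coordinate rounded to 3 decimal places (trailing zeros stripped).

Executing turtle program step by step:
Start: pos=(0,0), heading=0, pen down
FD 9: (0,0) -> (9,0) [heading=0, draw]
BK 17: (9,0) -> (-8,0) [heading=0, draw]
BK 9: (-8,0) -> (-17,0) [heading=0, draw]
Final: pos=(-17,0), heading=0, 3 segment(s) drawn
Waypoints (4 total):
(0, 0)
(9, 0)
(-8, 0)
(-17, 0)

Answer: (0, 0)
(9, 0)
(-8, 0)
(-17, 0)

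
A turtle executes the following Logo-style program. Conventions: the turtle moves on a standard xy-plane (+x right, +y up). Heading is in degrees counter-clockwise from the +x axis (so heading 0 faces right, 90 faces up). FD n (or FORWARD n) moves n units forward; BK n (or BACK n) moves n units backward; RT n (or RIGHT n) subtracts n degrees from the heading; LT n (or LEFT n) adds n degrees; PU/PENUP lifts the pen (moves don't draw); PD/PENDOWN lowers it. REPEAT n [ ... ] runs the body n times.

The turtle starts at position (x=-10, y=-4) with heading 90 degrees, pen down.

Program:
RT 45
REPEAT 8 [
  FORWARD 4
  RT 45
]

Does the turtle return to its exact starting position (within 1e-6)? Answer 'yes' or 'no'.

Answer: yes

Derivation:
Executing turtle program step by step:
Start: pos=(-10,-4), heading=90, pen down
RT 45: heading 90 -> 45
REPEAT 8 [
  -- iteration 1/8 --
  FD 4: (-10,-4) -> (-7.172,-1.172) [heading=45, draw]
  RT 45: heading 45 -> 0
  -- iteration 2/8 --
  FD 4: (-7.172,-1.172) -> (-3.172,-1.172) [heading=0, draw]
  RT 45: heading 0 -> 315
  -- iteration 3/8 --
  FD 4: (-3.172,-1.172) -> (-0.343,-4) [heading=315, draw]
  RT 45: heading 315 -> 270
  -- iteration 4/8 --
  FD 4: (-0.343,-4) -> (-0.343,-8) [heading=270, draw]
  RT 45: heading 270 -> 225
  -- iteration 5/8 --
  FD 4: (-0.343,-8) -> (-3.172,-10.828) [heading=225, draw]
  RT 45: heading 225 -> 180
  -- iteration 6/8 --
  FD 4: (-3.172,-10.828) -> (-7.172,-10.828) [heading=180, draw]
  RT 45: heading 180 -> 135
  -- iteration 7/8 --
  FD 4: (-7.172,-10.828) -> (-10,-8) [heading=135, draw]
  RT 45: heading 135 -> 90
  -- iteration 8/8 --
  FD 4: (-10,-8) -> (-10,-4) [heading=90, draw]
  RT 45: heading 90 -> 45
]
Final: pos=(-10,-4), heading=45, 8 segment(s) drawn

Start position: (-10, -4)
Final position: (-10, -4)
Distance = 0; < 1e-6 -> CLOSED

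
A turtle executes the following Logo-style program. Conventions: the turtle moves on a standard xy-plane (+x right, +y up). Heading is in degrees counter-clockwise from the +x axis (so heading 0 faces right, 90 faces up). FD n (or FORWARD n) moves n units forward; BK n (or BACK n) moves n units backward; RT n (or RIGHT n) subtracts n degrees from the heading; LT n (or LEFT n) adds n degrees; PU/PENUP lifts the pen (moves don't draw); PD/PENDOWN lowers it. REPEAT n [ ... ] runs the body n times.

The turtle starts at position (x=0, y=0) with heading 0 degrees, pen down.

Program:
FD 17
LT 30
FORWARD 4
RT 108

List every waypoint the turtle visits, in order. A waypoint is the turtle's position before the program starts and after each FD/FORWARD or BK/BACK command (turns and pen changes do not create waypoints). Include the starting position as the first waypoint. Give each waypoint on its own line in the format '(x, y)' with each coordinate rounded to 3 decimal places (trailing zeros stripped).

Executing turtle program step by step:
Start: pos=(0,0), heading=0, pen down
FD 17: (0,0) -> (17,0) [heading=0, draw]
LT 30: heading 0 -> 30
FD 4: (17,0) -> (20.464,2) [heading=30, draw]
RT 108: heading 30 -> 282
Final: pos=(20.464,2), heading=282, 2 segment(s) drawn
Waypoints (3 total):
(0, 0)
(17, 0)
(20.464, 2)

Answer: (0, 0)
(17, 0)
(20.464, 2)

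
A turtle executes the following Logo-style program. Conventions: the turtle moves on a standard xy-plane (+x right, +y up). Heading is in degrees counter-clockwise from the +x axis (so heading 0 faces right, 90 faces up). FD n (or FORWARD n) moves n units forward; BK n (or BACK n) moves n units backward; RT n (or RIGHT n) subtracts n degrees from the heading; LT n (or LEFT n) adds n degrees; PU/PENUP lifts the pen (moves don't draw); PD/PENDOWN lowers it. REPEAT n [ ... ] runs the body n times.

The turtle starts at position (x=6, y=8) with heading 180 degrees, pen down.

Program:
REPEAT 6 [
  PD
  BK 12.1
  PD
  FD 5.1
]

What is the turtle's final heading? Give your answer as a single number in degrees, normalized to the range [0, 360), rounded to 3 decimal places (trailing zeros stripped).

Answer: 180

Derivation:
Executing turtle program step by step:
Start: pos=(6,8), heading=180, pen down
REPEAT 6 [
  -- iteration 1/6 --
  PD: pen down
  BK 12.1: (6,8) -> (18.1,8) [heading=180, draw]
  PD: pen down
  FD 5.1: (18.1,8) -> (13,8) [heading=180, draw]
  -- iteration 2/6 --
  PD: pen down
  BK 12.1: (13,8) -> (25.1,8) [heading=180, draw]
  PD: pen down
  FD 5.1: (25.1,8) -> (20,8) [heading=180, draw]
  -- iteration 3/6 --
  PD: pen down
  BK 12.1: (20,8) -> (32.1,8) [heading=180, draw]
  PD: pen down
  FD 5.1: (32.1,8) -> (27,8) [heading=180, draw]
  -- iteration 4/6 --
  PD: pen down
  BK 12.1: (27,8) -> (39.1,8) [heading=180, draw]
  PD: pen down
  FD 5.1: (39.1,8) -> (34,8) [heading=180, draw]
  -- iteration 5/6 --
  PD: pen down
  BK 12.1: (34,8) -> (46.1,8) [heading=180, draw]
  PD: pen down
  FD 5.1: (46.1,8) -> (41,8) [heading=180, draw]
  -- iteration 6/6 --
  PD: pen down
  BK 12.1: (41,8) -> (53.1,8) [heading=180, draw]
  PD: pen down
  FD 5.1: (53.1,8) -> (48,8) [heading=180, draw]
]
Final: pos=(48,8), heading=180, 12 segment(s) drawn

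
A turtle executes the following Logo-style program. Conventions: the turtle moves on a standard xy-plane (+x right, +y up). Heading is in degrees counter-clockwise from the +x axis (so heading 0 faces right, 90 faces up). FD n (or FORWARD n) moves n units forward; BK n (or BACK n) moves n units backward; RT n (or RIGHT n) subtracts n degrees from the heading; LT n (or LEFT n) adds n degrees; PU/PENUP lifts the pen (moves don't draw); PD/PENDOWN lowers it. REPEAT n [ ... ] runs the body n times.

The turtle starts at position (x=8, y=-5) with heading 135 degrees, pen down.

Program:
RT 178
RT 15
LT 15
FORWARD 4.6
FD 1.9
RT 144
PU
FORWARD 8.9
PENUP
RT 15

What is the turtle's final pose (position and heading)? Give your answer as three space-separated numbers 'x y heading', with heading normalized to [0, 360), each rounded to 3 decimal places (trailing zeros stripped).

Answer: 3.92 -8.348 158

Derivation:
Executing turtle program step by step:
Start: pos=(8,-5), heading=135, pen down
RT 178: heading 135 -> 317
RT 15: heading 317 -> 302
LT 15: heading 302 -> 317
FD 4.6: (8,-5) -> (11.364,-8.137) [heading=317, draw]
FD 1.9: (11.364,-8.137) -> (12.754,-9.433) [heading=317, draw]
RT 144: heading 317 -> 173
PU: pen up
FD 8.9: (12.754,-9.433) -> (3.92,-8.348) [heading=173, move]
PU: pen up
RT 15: heading 173 -> 158
Final: pos=(3.92,-8.348), heading=158, 2 segment(s) drawn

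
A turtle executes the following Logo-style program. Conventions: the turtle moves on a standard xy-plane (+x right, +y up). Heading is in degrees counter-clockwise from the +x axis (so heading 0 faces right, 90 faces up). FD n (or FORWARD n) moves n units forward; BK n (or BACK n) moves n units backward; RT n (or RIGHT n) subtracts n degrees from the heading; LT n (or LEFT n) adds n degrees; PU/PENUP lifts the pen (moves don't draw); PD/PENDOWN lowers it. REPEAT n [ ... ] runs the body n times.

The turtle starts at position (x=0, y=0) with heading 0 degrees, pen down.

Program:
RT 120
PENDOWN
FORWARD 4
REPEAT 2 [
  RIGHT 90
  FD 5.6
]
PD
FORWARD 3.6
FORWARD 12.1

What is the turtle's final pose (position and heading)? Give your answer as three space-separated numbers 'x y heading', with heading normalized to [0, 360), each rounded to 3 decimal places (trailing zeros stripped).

Answer: 3.8 17.782 60

Derivation:
Executing turtle program step by step:
Start: pos=(0,0), heading=0, pen down
RT 120: heading 0 -> 240
PD: pen down
FD 4: (0,0) -> (-2,-3.464) [heading=240, draw]
REPEAT 2 [
  -- iteration 1/2 --
  RT 90: heading 240 -> 150
  FD 5.6: (-2,-3.464) -> (-6.85,-0.664) [heading=150, draw]
  -- iteration 2/2 --
  RT 90: heading 150 -> 60
  FD 5.6: (-6.85,-0.664) -> (-4.05,4.186) [heading=60, draw]
]
PD: pen down
FD 3.6: (-4.05,4.186) -> (-2.25,7.303) [heading=60, draw]
FD 12.1: (-2.25,7.303) -> (3.8,17.782) [heading=60, draw]
Final: pos=(3.8,17.782), heading=60, 5 segment(s) drawn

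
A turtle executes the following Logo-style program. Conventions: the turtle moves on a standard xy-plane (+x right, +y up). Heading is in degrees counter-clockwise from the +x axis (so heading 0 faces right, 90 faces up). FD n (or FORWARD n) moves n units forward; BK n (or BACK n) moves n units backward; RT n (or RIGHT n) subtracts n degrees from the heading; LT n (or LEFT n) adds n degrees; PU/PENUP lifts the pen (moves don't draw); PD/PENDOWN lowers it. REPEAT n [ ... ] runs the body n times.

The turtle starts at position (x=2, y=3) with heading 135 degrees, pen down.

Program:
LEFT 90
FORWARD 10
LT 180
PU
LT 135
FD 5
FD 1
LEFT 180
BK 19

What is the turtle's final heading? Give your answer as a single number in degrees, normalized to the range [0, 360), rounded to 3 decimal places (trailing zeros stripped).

Answer: 0

Derivation:
Executing turtle program step by step:
Start: pos=(2,3), heading=135, pen down
LT 90: heading 135 -> 225
FD 10: (2,3) -> (-5.071,-4.071) [heading=225, draw]
LT 180: heading 225 -> 45
PU: pen up
LT 135: heading 45 -> 180
FD 5: (-5.071,-4.071) -> (-10.071,-4.071) [heading=180, move]
FD 1: (-10.071,-4.071) -> (-11.071,-4.071) [heading=180, move]
LT 180: heading 180 -> 0
BK 19: (-11.071,-4.071) -> (-30.071,-4.071) [heading=0, move]
Final: pos=(-30.071,-4.071), heading=0, 1 segment(s) drawn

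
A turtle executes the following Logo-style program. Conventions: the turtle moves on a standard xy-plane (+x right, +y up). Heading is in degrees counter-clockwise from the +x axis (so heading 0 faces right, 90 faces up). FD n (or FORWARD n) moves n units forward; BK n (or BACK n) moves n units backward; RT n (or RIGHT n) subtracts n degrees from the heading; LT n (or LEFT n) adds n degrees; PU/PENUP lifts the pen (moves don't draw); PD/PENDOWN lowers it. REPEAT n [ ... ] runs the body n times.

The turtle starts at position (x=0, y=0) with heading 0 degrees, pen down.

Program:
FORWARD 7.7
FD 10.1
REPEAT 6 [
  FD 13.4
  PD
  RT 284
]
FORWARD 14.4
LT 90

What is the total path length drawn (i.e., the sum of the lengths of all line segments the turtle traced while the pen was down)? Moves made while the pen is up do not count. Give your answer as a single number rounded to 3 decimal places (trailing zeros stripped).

Executing turtle program step by step:
Start: pos=(0,0), heading=0, pen down
FD 7.7: (0,0) -> (7.7,0) [heading=0, draw]
FD 10.1: (7.7,0) -> (17.8,0) [heading=0, draw]
REPEAT 6 [
  -- iteration 1/6 --
  FD 13.4: (17.8,0) -> (31.2,0) [heading=0, draw]
  PD: pen down
  RT 284: heading 0 -> 76
  -- iteration 2/6 --
  FD 13.4: (31.2,0) -> (34.442,13.002) [heading=76, draw]
  PD: pen down
  RT 284: heading 76 -> 152
  -- iteration 3/6 --
  FD 13.4: (34.442,13.002) -> (22.61,19.293) [heading=152, draw]
  PD: pen down
  RT 284: heading 152 -> 228
  -- iteration 4/6 --
  FD 13.4: (22.61,19.293) -> (13.644,9.335) [heading=228, draw]
  PD: pen down
  RT 284: heading 228 -> 304
  -- iteration 5/6 --
  FD 13.4: (13.644,9.335) -> (21.137,-1.774) [heading=304, draw]
  PD: pen down
  RT 284: heading 304 -> 20
  -- iteration 6/6 --
  FD 13.4: (21.137,-1.774) -> (33.729,2.809) [heading=20, draw]
  PD: pen down
  RT 284: heading 20 -> 96
]
FD 14.4: (33.729,2.809) -> (32.224,17.13) [heading=96, draw]
LT 90: heading 96 -> 186
Final: pos=(32.224,17.13), heading=186, 9 segment(s) drawn

Segment lengths:
  seg 1: (0,0) -> (7.7,0), length = 7.7
  seg 2: (7.7,0) -> (17.8,0), length = 10.1
  seg 3: (17.8,0) -> (31.2,0), length = 13.4
  seg 4: (31.2,0) -> (34.442,13.002), length = 13.4
  seg 5: (34.442,13.002) -> (22.61,19.293), length = 13.4
  seg 6: (22.61,19.293) -> (13.644,9.335), length = 13.4
  seg 7: (13.644,9.335) -> (21.137,-1.774), length = 13.4
  seg 8: (21.137,-1.774) -> (33.729,2.809), length = 13.4
  seg 9: (33.729,2.809) -> (32.224,17.13), length = 14.4
Total = 112.6

Answer: 112.6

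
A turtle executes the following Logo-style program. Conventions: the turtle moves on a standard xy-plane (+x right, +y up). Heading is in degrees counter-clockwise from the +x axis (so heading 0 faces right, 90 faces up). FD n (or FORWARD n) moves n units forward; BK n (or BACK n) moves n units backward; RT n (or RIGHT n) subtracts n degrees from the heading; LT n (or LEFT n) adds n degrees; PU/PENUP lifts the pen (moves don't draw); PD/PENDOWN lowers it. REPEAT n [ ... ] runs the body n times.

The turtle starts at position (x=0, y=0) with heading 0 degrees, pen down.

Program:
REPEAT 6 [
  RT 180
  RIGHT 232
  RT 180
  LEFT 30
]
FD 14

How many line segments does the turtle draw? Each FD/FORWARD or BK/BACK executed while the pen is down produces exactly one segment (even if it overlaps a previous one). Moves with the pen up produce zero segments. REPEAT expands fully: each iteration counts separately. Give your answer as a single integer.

Executing turtle program step by step:
Start: pos=(0,0), heading=0, pen down
REPEAT 6 [
  -- iteration 1/6 --
  RT 180: heading 0 -> 180
  RT 232: heading 180 -> 308
  RT 180: heading 308 -> 128
  LT 30: heading 128 -> 158
  -- iteration 2/6 --
  RT 180: heading 158 -> 338
  RT 232: heading 338 -> 106
  RT 180: heading 106 -> 286
  LT 30: heading 286 -> 316
  -- iteration 3/6 --
  RT 180: heading 316 -> 136
  RT 232: heading 136 -> 264
  RT 180: heading 264 -> 84
  LT 30: heading 84 -> 114
  -- iteration 4/6 --
  RT 180: heading 114 -> 294
  RT 232: heading 294 -> 62
  RT 180: heading 62 -> 242
  LT 30: heading 242 -> 272
  -- iteration 5/6 --
  RT 180: heading 272 -> 92
  RT 232: heading 92 -> 220
  RT 180: heading 220 -> 40
  LT 30: heading 40 -> 70
  -- iteration 6/6 --
  RT 180: heading 70 -> 250
  RT 232: heading 250 -> 18
  RT 180: heading 18 -> 198
  LT 30: heading 198 -> 228
]
FD 14: (0,0) -> (-9.368,-10.404) [heading=228, draw]
Final: pos=(-9.368,-10.404), heading=228, 1 segment(s) drawn
Segments drawn: 1

Answer: 1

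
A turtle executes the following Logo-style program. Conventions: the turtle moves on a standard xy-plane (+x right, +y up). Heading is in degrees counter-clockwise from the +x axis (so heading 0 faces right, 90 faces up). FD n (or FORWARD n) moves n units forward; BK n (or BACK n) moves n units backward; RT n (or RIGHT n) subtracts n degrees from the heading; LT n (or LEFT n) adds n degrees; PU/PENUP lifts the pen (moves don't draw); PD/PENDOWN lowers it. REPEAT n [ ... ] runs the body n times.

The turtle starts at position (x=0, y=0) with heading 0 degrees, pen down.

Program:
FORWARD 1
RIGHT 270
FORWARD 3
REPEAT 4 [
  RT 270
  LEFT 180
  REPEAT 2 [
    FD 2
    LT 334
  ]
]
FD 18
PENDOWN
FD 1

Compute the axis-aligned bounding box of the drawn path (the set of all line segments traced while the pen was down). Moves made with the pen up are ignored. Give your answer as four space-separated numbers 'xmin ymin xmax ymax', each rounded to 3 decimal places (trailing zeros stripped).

Executing turtle program step by step:
Start: pos=(0,0), heading=0, pen down
FD 1: (0,0) -> (1,0) [heading=0, draw]
RT 270: heading 0 -> 90
FD 3: (1,0) -> (1,3) [heading=90, draw]
REPEAT 4 [
  -- iteration 1/4 --
  RT 270: heading 90 -> 180
  LT 180: heading 180 -> 0
  REPEAT 2 [
    -- iteration 1/2 --
    FD 2: (1,3) -> (3,3) [heading=0, draw]
    LT 334: heading 0 -> 334
    -- iteration 2/2 --
    FD 2: (3,3) -> (4.798,2.123) [heading=334, draw]
    LT 334: heading 334 -> 308
  ]
  -- iteration 2/4 --
  RT 270: heading 308 -> 38
  LT 180: heading 38 -> 218
  REPEAT 2 [
    -- iteration 1/2 --
    FD 2: (4.798,2.123) -> (3.222,0.892) [heading=218, draw]
    LT 334: heading 218 -> 192
    -- iteration 2/2 --
    FD 2: (3.222,0.892) -> (1.265,0.476) [heading=192, draw]
    LT 334: heading 192 -> 166
  ]
  -- iteration 3/4 --
  RT 270: heading 166 -> 256
  LT 180: heading 256 -> 76
  REPEAT 2 [
    -- iteration 1/2 --
    FD 2: (1.265,0.476) -> (1.749,2.417) [heading=76, draw]
    LT 334: heading 76 -> 50
    -- iteration 2/2 --
    FD 2: (1.749,2.417) -> (3.035,3.949) [heading=50, draw]
    LT 334: heading 50 -> 24
  ]
  -- iteration 4/4 --
  RT 270: heading 24 -> 114
  LT 180: heading 114 -> 294
  REPEAT 2 [
    -- iteration 1/2 --
    FD 2: (3.035,3.949) -> (3.848,2.122) [heading=294, draw]
    LT 334: heading 294 -> 268
    -- iteration 2/2 --
    FD 2: (3.848,2.122) -> (3.778,0.123) [heading=268, draw]
    LT 334: heading 268 -> 242
  ]
]
FD 18: (3.778,0.123) -> (-4.672,-15.77) [heading=242, draw]
PD: pen down
FD 1: (-4.672,-15.77) -> (-5.142,-16.653) [heading=242, draw]
Final: pos=(-5.142,-16.653), heading=242, 12 segment(s) drawn

Segment endpoints: x in {-5.142, -4.672, 0, 1, 1, 1.265, 1.749, 3, 3.035, 3.222, 3.778, 3.848, 4.798}, y in {-16.653, -15.77, 0, 0.123, 0.476, 0.892, 2.122, 2.123, 2.417, 3, 3, 3.949}
xmin=-5.142, ymin=-16.653, xmax=4.798, ymax=3.949

Answer: -5.142 -16.653 4.798 3.949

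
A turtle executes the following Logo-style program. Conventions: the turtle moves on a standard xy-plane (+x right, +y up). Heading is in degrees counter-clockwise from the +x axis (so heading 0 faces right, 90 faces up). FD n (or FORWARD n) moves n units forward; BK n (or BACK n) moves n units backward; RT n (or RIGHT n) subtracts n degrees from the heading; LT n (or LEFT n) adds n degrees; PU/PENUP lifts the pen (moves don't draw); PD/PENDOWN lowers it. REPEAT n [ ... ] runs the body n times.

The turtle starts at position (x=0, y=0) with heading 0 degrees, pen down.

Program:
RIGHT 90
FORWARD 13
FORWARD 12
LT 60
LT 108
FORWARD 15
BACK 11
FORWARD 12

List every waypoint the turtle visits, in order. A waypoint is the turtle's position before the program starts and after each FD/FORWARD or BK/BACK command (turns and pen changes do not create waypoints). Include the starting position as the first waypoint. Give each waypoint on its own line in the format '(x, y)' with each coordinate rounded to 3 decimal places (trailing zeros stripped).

Answer: (0, 0)
(0, -13)
(0, -25)
(3.119, -10.328)
(0.832, -21.087)
(3.327, -9.35)

Derivation:
Executing turtle program step by step:
Start: pos=(0,0), heading=0, pen down
RT 90: heading 0 -> 270
FD 13: (0,0) -> (0,-13) [heading=270, draw]
FD 12: (0,-13) -> (0,-25) [heading=270, draw]
LT 60: heading 270 -> 330
LT 108: heading 330 -> 78
FD 15: (0,-25) -> (3.119,-10.328) [heading=78, draw]
BK 11: (3.119,-10.328) -> (0.832,-21.087) [heading=78, draw]
FD 12: (0.832,-21.087) -> (3.327,-9.35) [heading=78, draw]
Final: pos=(3.327,-9.35), heading=78, 5 segment(s) drawn
Waypoints (6 total):
(0, 0)
(0, -13)
(0, -25)
(3.119, -10.328)
(0.832, -21.087)
(3.327, -9.35)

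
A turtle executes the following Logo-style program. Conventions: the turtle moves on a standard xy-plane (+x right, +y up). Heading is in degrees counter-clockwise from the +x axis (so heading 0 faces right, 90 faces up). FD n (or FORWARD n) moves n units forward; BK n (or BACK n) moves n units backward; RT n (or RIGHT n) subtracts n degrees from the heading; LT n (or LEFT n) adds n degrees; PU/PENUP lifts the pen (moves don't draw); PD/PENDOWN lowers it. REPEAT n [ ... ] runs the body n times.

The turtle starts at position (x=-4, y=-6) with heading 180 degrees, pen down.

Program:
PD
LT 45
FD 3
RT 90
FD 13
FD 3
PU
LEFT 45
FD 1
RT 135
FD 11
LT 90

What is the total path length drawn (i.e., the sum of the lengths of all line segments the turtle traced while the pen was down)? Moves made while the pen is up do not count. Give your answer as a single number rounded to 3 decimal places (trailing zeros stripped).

Answer: 19

Derivation:
Executing turtle program step by step:
Start: pos=(-4,-6), heading=180, pen down
PD: pen down
LT 45: heading 180 -> 225
FD 3: (-4,-6) -> (-6.121,-8.121) [heading=225, draw]
RT 90: heading 225 -> 135
FD 13: (-6.121,-8.121) -> (-15.314,1.071) [heading=135, draw]
FD 3: (-15.314,1.071) -> (-17.435,3.192) [heading=135, draw]
PU: pen up
LT 45: heading 135 -> 180
FD 1: (-17.435,3.192) -> (-18.435,3.192) [heading=180, move]
RT 135: heading 180 -> 45
FD 11: (-18.435,3.192) -> (-10.657,10.971) [heading=45, move]
LT 90: heading 45 -> 135
Final: pos=(-10.657,10.971), heading=135, 3 segment(s) drawn

Segment lengths:
  seg 1: (-4,-6) -> (-6.121,-8.121), length = 3
  seg 2: (-6.121,-8.121) -> (-15.314,1.071), length = 13
  seg 3: (-15.314,1.071) -> (-17.435,3.192), length = 3
Total = 19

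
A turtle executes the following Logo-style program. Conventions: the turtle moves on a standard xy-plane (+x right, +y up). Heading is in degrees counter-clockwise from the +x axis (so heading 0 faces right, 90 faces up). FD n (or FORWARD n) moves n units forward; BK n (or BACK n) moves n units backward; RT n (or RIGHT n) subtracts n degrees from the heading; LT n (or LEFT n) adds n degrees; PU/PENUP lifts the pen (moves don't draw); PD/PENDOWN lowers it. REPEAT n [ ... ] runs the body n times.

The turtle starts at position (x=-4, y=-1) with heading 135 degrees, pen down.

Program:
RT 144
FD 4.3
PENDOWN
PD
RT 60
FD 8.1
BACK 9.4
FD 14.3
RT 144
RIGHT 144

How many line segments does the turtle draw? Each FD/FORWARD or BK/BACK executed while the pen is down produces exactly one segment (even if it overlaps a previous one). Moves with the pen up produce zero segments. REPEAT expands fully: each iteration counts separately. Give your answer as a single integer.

Answer: 4

Derivation:
Executing turtle program step by step:
Start: pos=(-4,-1), heading=135, pen down
RT 144: heading 135 -> 351
FD 4.3: (-4,-1) -> (0.247,-1.673) [heading=351, draw]
PD: pen down
PD: pen down
RT 60: heading 351 -> 291
FD 8.1: (0.247,-1.673) -> (3.15,-9.235) [heading=291, draw]
BK 9.4: (3.15,-9.235) -> (-0.219,-0.459) [heading=291, draw]
FD 14.3: (-0.219,-0.459) -> (4.906,-13.809) [heading=291, draw]
RT 144: heading 291 -> 147
RT 144: heading 147 -> 3
Final: pos=(4.906,-13.809), heading=3, 4 segment(s) drawn
Segments drawn: 4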